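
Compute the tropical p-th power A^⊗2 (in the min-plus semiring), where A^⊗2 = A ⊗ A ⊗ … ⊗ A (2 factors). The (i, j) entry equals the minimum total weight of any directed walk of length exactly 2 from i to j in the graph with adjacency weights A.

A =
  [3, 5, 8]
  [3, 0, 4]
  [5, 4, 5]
A^⊗2 =
  [6, 5, 9]
  [3, 0, 4]
  [7, 4, 8]

Each entry (A^⊗2)_ij equals the minimum over all length-2 walks i = v_0 → v_1 → … → v_2 = j of Σ_t A[v_t][v_{t+1}]. For example, for (i, j) = (0, 2) we minimise over 3 possible intermediate vertex sequences; the minimum is 9, attained along the walk 0 → 1 → 2.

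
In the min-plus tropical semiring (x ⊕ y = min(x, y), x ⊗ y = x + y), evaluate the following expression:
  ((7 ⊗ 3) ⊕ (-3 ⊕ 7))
((7 ⊗ 3) ⊕ (-3 ⊕ 7)) = -3

Expand innermost to outermost. Recall ⊕ takes the minimum of its arguments and ⊗ takes their sum. Working out the expression ((7 ⊗ 3) ⊕ (-3 ⊕ 7)) gives -3.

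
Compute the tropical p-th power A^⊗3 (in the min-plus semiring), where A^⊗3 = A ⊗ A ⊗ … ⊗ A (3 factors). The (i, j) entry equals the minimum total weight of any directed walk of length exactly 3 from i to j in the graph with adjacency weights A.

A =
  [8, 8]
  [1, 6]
A^⊗3 =
  [15, 17]
  [10, 15]

Each entry (A^⊗3)_ij equals the minimum over all length-3 walks i = v_0 → v_1 → … → v_3 = j of Σ_t A[v_t][v_{t+1}]. For example, for (i, j) = (0, 1) we minimise over 4 possible intermediate vertex sequences; the minimum is 17, attained along the walk 0 → 1 → 0 → 1.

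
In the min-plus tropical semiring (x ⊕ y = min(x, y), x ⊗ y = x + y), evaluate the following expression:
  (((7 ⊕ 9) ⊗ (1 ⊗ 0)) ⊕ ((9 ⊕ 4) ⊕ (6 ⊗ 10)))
(((7 ⊕ 9) ⊗ (1 ⊗ 0)) ⊕ ((9 ⊕ 4) ⊕ (6 ⊗ 10))) = 4

Expand innermost to outermost. Recall ⊕ takes the minimum of its arguments and ⊗ takes their sum. Working out the expression (((7 ⊕ 9) ⊗ (1 ⊗ 0)) ⊕ ((9 ⊕ 4) ⊕ (6 ⊗ 10))) gives 4.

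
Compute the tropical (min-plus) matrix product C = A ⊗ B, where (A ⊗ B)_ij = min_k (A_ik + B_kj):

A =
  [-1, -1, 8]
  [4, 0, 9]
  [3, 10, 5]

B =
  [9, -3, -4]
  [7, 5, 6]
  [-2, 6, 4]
A ⊗ B =
  [6, -4, -5]
  [7, 1, 0]
  [3, 0, -1]

Apply the min-plus product entry-by-entry:
  C[0][0] = min over k of (A[0][0] + B[0][0] = -1 + 9 = 8, A[0][1] + B[1][0] = -1 + 7 = 6, A[0][2] + B[2][0] = 8 + -2 = 6) = 6 (attained at k = 1)
  C[0][1] = min over k of (A[0][0] + B[0][1] = -1 + -3 = -4, A[0][1] + B[1][1] = -1 + 5 = 4, A[0][2] + B[2][1] = 8 + 6 = 14) = -4 (attained at k = 0)
  C[0][2] = min over k of (A[0][0] + B[0][2] = -1 + -4 = -5, A[0][1] + B[1][2] = -1 + 6 = 5, A[0][2] + B[2][2] = 8 + 4 = 12) = -5 (attained at k = 0)
  C[1][0] = min over k of (A[1][0] + B[0][0] = 4 + 9 = 13, A[1][1] + B[1][0] = 0 + 7 = 7, A[1][2] + B[2][0] = 9 + -2 = 7) = 7 (attained at k = 1)
  C[1][1] = min over k of (A[1][0] + B[0][1] = 4 + -3 = 1, A[1][1] + B[1][1] = 0 + 5 = 5, A[1][2] + B[2][1] = 9 + 6 = 15) = 1 (attained at k = 0)
  C[1][2] = min over k of (A[1][0] + B[0][2] = 4 + -4 = 0, A[1][1] + B[1][2] = 0 + 6 = 6, A[1][2] + B[2][2] = 9 + 4 = 13) = 0 (attained at k = 0)
  C[2][0] = min over k of (A[2][0] + B[0][0] = 3 + 9 = 12, A[2][1] + B[1][0] = 10 + 7 = 17, A[2][2] + B[2][0] = 5 + -2 = 3) = 3 (attained at k = 2)
  C[2][1] = min over k of (A[2][0] + B[0][1] = 3 + -3 = 0, A[2][1] + B[1][1] = 10 + 5 = 15, A[2][2] + B[2][1] = 5 + 6 = 11) = 0 (attained at k = 0)
  C[2][2] = min over k of (A[2][0] + B[0][2] = 3 + -4 = -1, A[2][1] + B[1][2] = 10 + 6 = 16, A[2][2] + B[2][2] = 5 + 4 = 9) = -1 (attained at k = 0)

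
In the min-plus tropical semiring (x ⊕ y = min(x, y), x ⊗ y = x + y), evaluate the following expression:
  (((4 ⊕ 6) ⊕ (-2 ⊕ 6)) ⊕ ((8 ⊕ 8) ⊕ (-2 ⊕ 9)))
(((4 ⊕ 6) ⊕ (-2 ⊕ 6)) ⊕ ((8 ⊕ 8) ⊕ (-2 ⊕ 9))) = -2

Expand innermost to outermost. Recall ⊕ takes the minimum of its arguments and ⊗ takes their sum. Working out the expression (((4 ⊕ 6) ⊕ (-2 ⊕ 6)) ⊕ ((8 ⊕ 8) ⊕ (-2 ⊕ 9))) gives -2.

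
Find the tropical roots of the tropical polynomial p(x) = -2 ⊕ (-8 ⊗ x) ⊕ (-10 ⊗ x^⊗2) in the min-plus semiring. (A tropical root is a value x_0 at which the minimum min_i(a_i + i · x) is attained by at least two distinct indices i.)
Roots: {2, 6}

Each tropical root is a break point of the lower envelope of the lines y = a_i + i · x (there are 3 lines, with slopes 0, 1, ..., 2). Only the lines that attain the minimum somewhere contribute to roots; other lines are dominated. Here the surviving (envelope) indices are i = 2, i = 1, i = 0.
Intersections between consecutive envelope lines give the roots: for adjacent envelope indices i < j the intersection is x = (a_i − a_j) / (j − i). Reading off the sorted break points: {2, 6}.
Verification: at each break x_0, at least two indices attain the minimum of min_i(a_i + i · x_0).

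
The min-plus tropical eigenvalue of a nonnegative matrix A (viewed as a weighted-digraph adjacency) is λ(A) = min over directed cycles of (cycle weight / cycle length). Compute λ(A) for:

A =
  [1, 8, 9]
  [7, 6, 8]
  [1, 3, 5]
λ(A) = 1

Enumerate directed cycles and compute their means (weight / length). Sample:
  cycle 0 → 0: weight = 1, length = 1, mean = 1/1 ≈ 1.000
  cycle 1 → 1: weight = 6, length = 1, mean = 6/1 ≈ 6.000
  cycle 2 → 2: weight = 5, length = 1, mean = 5/1 ≈ 5.000
  cycle 0 → 1 → 0: weight = 15, length = 2, mean = 15/2 ≈ 7.500
  cycle 0 → 2 → 0: weight = 10, length = 2, mean = 10/2 ≈ 5.000
  cycle 1 → 0 → 1: weight = 15, length = 2, mean = 15/2 ≈ 7.500
Minimum mean = 1.000, attained e.g. along the cycle 0 → 0 with weight 1 and length 1. So λ(A) = 1/1 = 1.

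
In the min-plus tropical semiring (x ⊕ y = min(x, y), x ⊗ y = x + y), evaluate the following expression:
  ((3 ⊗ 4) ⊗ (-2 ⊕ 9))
((3 ⊗ 4) ⊗ (-2 ⊕ 9)) = 5

Expand innermost to outermost. Recall ⊕ takes the minimum of its arguments and ⊗ takes their sum. Working out the expression ((3 ⊗ 4) ⊗ (-2 ⊕ 9)) gives 5.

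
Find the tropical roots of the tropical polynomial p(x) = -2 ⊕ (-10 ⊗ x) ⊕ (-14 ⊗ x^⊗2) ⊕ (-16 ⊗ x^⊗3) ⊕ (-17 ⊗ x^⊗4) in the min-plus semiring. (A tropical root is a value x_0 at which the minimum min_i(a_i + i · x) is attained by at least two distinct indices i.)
Roots: {1, 2, 4, 8}

Each tropical root is a break point of the lower envelope of the lines y = a_i + i · x (there are 5 lines, with slopes 0, 1, ..., 4). Only the lines that attain the minimum somewhere contribute to roots; other lines are dominated. Here the surviving (envelope) indices are i = 4, i = 3, i = 2, i = 1, i = 0.
Intersections between consecutive envelope lines give the roots: for adjacent envelope indices i < j the intersection is x = (a_i − a_j) / (j − i). Reading off the sorted break points: {1, 2, 4, 8}.
Verification: at each break x_0, at least two indices attain the minimum of min_i(a_i + i · x_0).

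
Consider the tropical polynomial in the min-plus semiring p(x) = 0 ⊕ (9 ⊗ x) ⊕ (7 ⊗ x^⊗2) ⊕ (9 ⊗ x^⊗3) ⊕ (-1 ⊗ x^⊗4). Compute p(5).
p(5) = 0

A tropical monomial a ⊗ x^⊗i evaluates to a + i · x. Evaluating each term at x = 5:
  Term 0 contributes 0 + 0 · 5 = 0
  Term 1 contributes 9 + 1 · 5 = 14
  Term 2 contributes 7 + 2 · 5 = 17
  Term 3 contributes 9 + 3 · 5 = 24
  Term 4 contributes -1 + 4 · 5 = 19
p(5) = ⊕ of these = min[0, 14, 17, 24, 19] = 0.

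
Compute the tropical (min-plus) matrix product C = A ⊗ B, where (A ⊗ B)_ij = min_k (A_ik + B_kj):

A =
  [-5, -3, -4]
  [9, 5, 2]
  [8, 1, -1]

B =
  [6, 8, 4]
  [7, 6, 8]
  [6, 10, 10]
A ⊗ B =
  [1, 3, -1]
  [8, 11, 12]
  [5, 7, 9]

Apply the min-plus product entry-by-entry:
  C[0][0] = min over k of (A[0][0] + B[0][0] = -5 + 6 = 1, A[0][1] + B[1][0] = -3 + 7 = 4, A[0][2] + B[2][0] = -4 + 6 = 2) = 1 (attained at k = 0)
  C[0][1] = min over k of (A[0][0] + B[0][1] = -5 + 8 = 3, A[0][1] + B[1][1] = -3 + 6 = 3, A[0][2] + B[2][1] = -4 + 10 = 6) = 3 (attained at k = 0)
  C[0][2] = min over k of (A[0][0] + B[0][2] = -5 + 4 = -1, A[0][1] + B[1][2] = -3 + 8 = 5, A[0][2] + B[2][2] = -4 + 10 = 6) = -1 (attained at k = 0)
  C[1][0] = min over k of (A[1][0] + B[0][0] = 9 + 6 = 15, A[1][1] + B[1][0] = 5 + 7 = 12, A[1][2] + B[2][0] = 2 + 6 = 8) = 8 (attained at k = 2)
  C[1][1] = min over k of (A[1][0] + B[0][1] = 9 + 8 = 17, A[1][1] + B[1][1] = 5 + 6 = 11, A[1][2] + B[2][1] = 2 + 10 = 12) = 11 (attained at k = 1)
  C[1][2] = min over k of (A[1][0] + B[0][2] = 9 + 4 = 13, A[1][1] + B[1][2] = 5 + 8 = 13, A[1][2] + B[2][2] = 2 + 10 = 12) = 12 (attained at k = 2)
  C[2][0] = min over k of (A[2][0] + B[0][0] = 8 + 6 = 14, A[2][1] + B[1][0] = 1 + 7 = 8, A[2][2] + B[2][0] = -1 + 6 = 5) = 5 (attained at k = 2)
  C[2][1] = min over k of (A[2][0] + B[0][1] = 8 + 8 = 16, A[2][1] + B[1][1] = 1 + 6 = 7, A[2][2] + B[2][1] = -1 + 10 = 9) = 7 (attained at k = 1)
  C[2][2] = min over k of (A[2][0] + B[0][2] = 8 + 4 = 12, A[2][1] + B[1][2] = 1 + 8 = 9, A[2][2] + B[2][2] = -1 + 10 = 9) = 9 (attained at k = 1)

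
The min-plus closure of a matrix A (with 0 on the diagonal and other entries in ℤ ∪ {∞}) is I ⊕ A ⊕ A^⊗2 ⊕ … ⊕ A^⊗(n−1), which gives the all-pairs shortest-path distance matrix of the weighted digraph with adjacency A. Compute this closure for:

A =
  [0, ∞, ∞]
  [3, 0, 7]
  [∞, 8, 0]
Closure =
  [0, ∞, ∞]
  [3, 0, 7]
  [11, 8, 0]

This is the Floyd-Warshall all-pairs shortest-path computation. For each intermediate vertex k = 0, 1, …, 2, update dist[i][j] ← min(dist[i][j], dist[i][k] + dist[k][j]). The final matrix gives, for each (i, j), the minimum total weight of any directed path from i to j (possibly empty when i = j).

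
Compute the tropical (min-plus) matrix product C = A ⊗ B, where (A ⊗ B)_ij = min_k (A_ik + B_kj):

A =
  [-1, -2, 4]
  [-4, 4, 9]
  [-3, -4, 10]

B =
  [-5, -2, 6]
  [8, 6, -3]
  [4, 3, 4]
A ⊗ B =
  [-6, -3, -5]
  [-9, -6, 1]
  [-8, -5, -7]

Apply the min-plus product entry-by-entry:
  C[0][0] = min over k of (A[0][0] + B[0][0] = -1 + -5 = -6, A[0][1] + B[1][0] = -2 + 8 = 6, A[0][2] + B[2][0] = 4 + 4 = 8) = -6 (attained at k = 0)
  C[0][1] = min over k of (A[0][0] + B[0][1] = -1 + -2 = -3, A[0][1] + B[1][1] = -2 + 6 = 4, A[0][2] + B[2][1] = 4 + 3 = 7) = -3 (attained at k = 0)
  C[0][2] = min over k of (A[0][0] + B[0][2] = -1 + 6 = 5, A[0][1] + B[1][2] = -2 + -3 = -5, A[0][2] + B[2][2] = 4 + 4 = 8) = -5 (attained at k = 1)
  C[1][0] = min over k of (A[1][0] + B[0][0] = -4 + -5 = -9, A[1][1] + B[1][0] = 4 + 8 = 12, A[1][2] + B[2][0] = 9 + 4 = 13) = -9 (attained at k = 0)
  C[1][1] = min over k of (A[1][0] + B[0][1] = -4 + -2 = -6, A[1][1] + B[1][1] = 4 + 6 = 10, A[1][2] + B[2][1] = 9 + 3 = 12) = -6 (attained at k = 0)
  C[1][2] = min over k of (A[1][0] + B[0][2] = -4 + 6 = 2, A[1][1] + B[1][2] = 4 + -3 = 1, A[1][2] + B[2][2] = 9 + 4 = 13) = 1 (attained at k = 1)
  C[2][0] = min over k of (A[2][0] + B[0][0] = -3 + -5 = -8, A[2][1] + B[1][0] = -4 + 8 = 4, A[2][2] + B[2][0] = 10 + 4 = 14) = -8 (attained at k = 0)
  C[2][1] = min over k of (A[2][0] + B[0][1] = -3 + -2 = -5, A[2][1] + B[1][1] = -4 + 6 = 2, A[2][2] + B[2][1] = 10 + 3 = 13) = -5 (attained at k = 0)
  C[2][2] = min over k of (A[2][0] + B[0][2] = -3 + 6 = 3, A[2][1] + B[1][2] = -4 + -3 = -7, A[2][2] + B[2][2] = 10 + 4 = 14) = -7 (attained at k = 1)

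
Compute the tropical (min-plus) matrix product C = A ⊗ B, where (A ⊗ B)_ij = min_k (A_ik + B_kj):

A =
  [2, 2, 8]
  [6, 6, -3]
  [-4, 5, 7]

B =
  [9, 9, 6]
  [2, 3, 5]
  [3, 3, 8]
A ⊗ B =
  [4, 5, 7]
  [0, 0, 5]
  [5, 5, 2]

Apply the min-plus product entry-by-entry:
  C[0][0] = min over k of (A[0][0] + B[0][0] = 2 + 9 = 11, A[0][1] + B[1][0] = 2 + 2 = 4, A[0][2] + B[2][0] = 8 + 3 = 11) = 4 (attained at k = 1)
  C[0][1] = min over k of (A[0][0] + B[0][1] = 2 + 9 = 11, A[0][1] + B[1][1] = 2 + 3 = 5, A[0][2] + B[2][1] = 8 + 3 = 11) = 5 (attained at k = 1)
  C[0][2] = min over k of (A[0][0] + B[0][2] = 2 + 6 = 8, A[0][1] + B[1][2] = 2 + 5 = 7, A[0][2] + B[2][2] = 8 + 8 = 16) = 7 (attained at k = 1)
  C[1][0] = min over k of (A[1][0] + B[0][0] = 6 + 9 = 15, A[1][1] + B[1][0] = 6 + 2 = 8, A[1][2] + B[2][0] = -3 + 3 = 0) = 0 (attained at k = 2)
  C[1][1] = min over k of (A[1][0] + B[0][1] = 6 + 9 = 15, A[1][1] + B[1][1] = 6 + 3 = 9, A[1][2] + B[2][1] = -3 + 3 = 0) = 0 (attained at k = 2)
  C[1][2] = min over k of (A[1][0] + B[0][2] = 6 + 6 = 12, A[1][1] + B[1][2] = 6 + 5 = 11, A[1][2] + B[2][2] = -3 + 8 = 5) = 5 (attained at k = 2)
  C[2][0] = min over k of (A[2][0] + B[0][0] = -4 + 9 = 5, A[2][1] + B[1][0] = 5 + 2 = 7, A[2][2] + B[2][0] = 7 + 3 = 10) = 5 (attained at k = 0)
  C[2][1] = min over k of (A[2][0] + B[0][1] = -4 + 9 = 5, A[2][1] + B[1][1] = 5 + 3 = 8, A[2][2] + B[2][1] = 7 + 3 = 10) = 5 (attained at k = 0)
  C[2][2] = min over k of (A[2][0] + B[0][2] = -4 + 6 = 2, A[2][1] + B[1][2] = 5 + 5 = 10, A[2][2] + B[2][2] = 7 + 8 = 15) = 2 (attained at k = 0)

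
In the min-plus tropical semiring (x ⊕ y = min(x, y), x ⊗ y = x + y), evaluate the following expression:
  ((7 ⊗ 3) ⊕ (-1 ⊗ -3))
((7 ⊗ 3) ⊕ (-1 ⊗ -3)) = -4

Expand innermost to outermost. Recall ⊕ takes the minimum of its arguments and ⊗ takes their sum. Working out the expression ((7 ⊗ 3) ⊕ (-1 ⊗ -3)) gives -4.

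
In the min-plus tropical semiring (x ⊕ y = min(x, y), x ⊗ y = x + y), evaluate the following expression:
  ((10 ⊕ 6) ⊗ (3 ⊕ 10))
((10 ⊕ 6) ⊗ (3 ⊕ 10)) = 9

Expand innermost to outermost. Recall ⊕ takes the minimum of its arguments and ⊗ takes their sum. Working out the expression ((10 ⊕ 6) ⊗ (3 ⊕ 10)) gives 9.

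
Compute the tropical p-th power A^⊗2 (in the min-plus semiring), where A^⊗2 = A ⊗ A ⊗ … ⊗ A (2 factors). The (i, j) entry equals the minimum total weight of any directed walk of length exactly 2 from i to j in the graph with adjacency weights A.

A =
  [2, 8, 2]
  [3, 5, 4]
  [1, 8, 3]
A^⊗2 =
  [3, 10, 4]
  [5, 10, 5]
  [3, 9, 3]

Each entry (A^⊗2)_ij equals the minimum over all length-2 walks i = v_0 → v_1 → … → v_2 = j of Σ_t A[v_t][v_{t+1}]. For example, for (i, j) = (0, 2) we minimise over 3 possible intermediate vertex sequences; the minimum is 4, attained along the walk 0 → 0 → 2.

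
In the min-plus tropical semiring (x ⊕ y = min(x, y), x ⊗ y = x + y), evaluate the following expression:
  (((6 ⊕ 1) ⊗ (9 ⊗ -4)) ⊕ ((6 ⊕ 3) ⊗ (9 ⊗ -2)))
(((6 ⊕ 1) ⊗ (9 ⊗ -4)) ⊕ ((6 ⊕ 3) ⊗ (9 ⊗ -2))) = 6

Expand innermost to outermost. Recall ⊕ takes the minimum of its arguments and ⊗ takes their sum. Working out the expression (((6 ⊕ 1) ⊗ (9 ⊗ -4)) ⊕ ((6 ⊕ 3) ⊗ (9 ⊗ -2))) gives 6.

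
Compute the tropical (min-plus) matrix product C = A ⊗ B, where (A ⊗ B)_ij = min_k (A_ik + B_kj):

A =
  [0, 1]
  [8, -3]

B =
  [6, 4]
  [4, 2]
A ⊗ B =
  [5, 3]
  [1, -1]

Apply the min-plus product entry-by-entry:
  C[0][0] = min over k of (A[0][0] + B[0][0] = 0 + 6 = 6, A[0][1] + B[1][0] = 1 + 4 = 5) = 5 (attained at k = 1)
  C[0][1] = min over k of (A[0][0] + B[0][1] = 0 + 4 = 4, A[0][1] + B[1][1] = 1 + 2 = 3) = 3 (attained at k = 1)
  C[1][0] = min over k of (A[1][0] + B[0][0] = 8 + 6 = 14, A[1][1] + B[1][0] = -3 + 4 = 1) = 1 (attained at k = 1)
  C[1][1] = min over k of (A[1][0] + B[0][1] = 8 + 4 = 12, A[1][1] + B[1][1] = -3 + 2 = -1) = -1 (attained at k = 1)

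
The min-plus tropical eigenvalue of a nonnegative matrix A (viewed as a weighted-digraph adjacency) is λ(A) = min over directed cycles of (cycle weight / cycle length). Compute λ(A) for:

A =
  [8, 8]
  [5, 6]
λ(A) = 6

Enumerate directed cycles and compute their means (weight / length). Sample:
  cycle 0 → 0: weight = 8, length = 1, mean = 8/1 ≈ 8.000
  cycle 1 → 1: weight = 6, length = 1, mean = 6/1 ≈ 6.000
  cycle 0 → 1 → 0: weight = 13, length = 2, mean = 13/2 ≈ 6.500
  cycle 1 → 0 → 1: weight = 13, length = 2, mean = 13/2 ≈ 6.500
Minimum mean = 6.000, attained e.g. along the cycle 1 → 1 with weight 6 and length 1. So λ(A) = 6/1 = 6.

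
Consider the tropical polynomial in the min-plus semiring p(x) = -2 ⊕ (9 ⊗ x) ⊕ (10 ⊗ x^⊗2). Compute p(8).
p(8) = -2

A tropical monomial a ⊗ x^⊗i evaluates to a + i · x. Evaluating each term at x = 8:
  Term 0 contributes -2 + 0 · 8 = -2
  Term 1 contributes 9 + 1 · 8 = 17
  Term 2 contributes 10 + 2 · 8 = 26
p(8) = ⊕ of these = min[-2, 17, 26] = -2.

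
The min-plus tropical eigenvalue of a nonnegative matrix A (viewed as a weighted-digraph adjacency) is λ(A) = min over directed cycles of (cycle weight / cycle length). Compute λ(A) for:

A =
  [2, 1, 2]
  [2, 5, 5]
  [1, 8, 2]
λ(A) = 3/2

Enumerate directed cycles and compute their means (weight / length). Sample:
  cycle 0 → 0: weight = 2, length = 1, mean = 2/1 ≈ 2.000
  cycle 1 → 1: weight = 5, length = 1, mean = 5/1 ≈ 5.000
  cycle 2 → 2: weight = 2, length = 1, mean = 2/1 ≈ 2.000
  cycle 0 → 1 → 0: weight = 3, length = 2, mean = 3/2 ≈ 1.500
  cycle 0 → 2 → 0: weight = 3, length = 2, mean = 3/2 ≈ 1.500
  cycle 1 → 0 → 1: weight = 3, length = 2, mean = 3/2 ≈ 1.500
Minimum mean = 1.500, attained e.g. along the cycle 0 → 1 → 0 with weight 3 and length 2. So λ(A) = 3/2 = 3/2.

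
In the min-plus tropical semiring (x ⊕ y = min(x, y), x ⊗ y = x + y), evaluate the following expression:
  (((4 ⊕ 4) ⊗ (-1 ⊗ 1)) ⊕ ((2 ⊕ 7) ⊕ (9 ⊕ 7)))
(((4 ⊕ 4) ⊗ (-1 ⊗ 1)) ⊕ ((2 ⊕ 7) ⊕ (9 ⊕ 7))) = 2

Expand innermost to outermost. Recall ⊕ takes the minimum of its arguments and ⊗ takes their sum. Working out the expression (((4 ⊕ 4) ⊗ (-1 ⊗ 1)) ⊕ ((2 ⊕ 7) ⊕ (9 ⊕ 7))) gives 2.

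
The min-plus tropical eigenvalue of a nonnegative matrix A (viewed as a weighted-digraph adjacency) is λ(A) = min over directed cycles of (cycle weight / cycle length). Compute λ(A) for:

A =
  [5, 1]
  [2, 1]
λ(A) = 1

Enumerate directed cycles and compute their means (weight / length). Sample:
  cycle 0 → 0: weight = 5, length = 1, mean = 5/1 ≈ 5.000
  cycle 1 → 1: weight = 1, length = 1, mean = 1/1 ≈ 1.000
  cycle 0 → 1 → 0: weight = 3, length = 2, mean = 3/2 ≈ 1.500
  cycle 1 → 0 → 1: weight = 3, length = 2, mean = 3/2 ≈ 1.500
Minimum mean = 1.000, attained e.g. along the cycle 1 → 1 with weight 1 and length 1. So λ(A) = 1/1 = 1.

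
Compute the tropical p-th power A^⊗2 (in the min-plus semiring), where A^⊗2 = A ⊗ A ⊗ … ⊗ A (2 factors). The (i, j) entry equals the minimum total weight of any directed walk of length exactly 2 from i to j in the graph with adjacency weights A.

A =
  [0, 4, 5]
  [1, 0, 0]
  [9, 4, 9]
A^⊗2 =
  [0, 4, 4]
  [1, 0, 0]
  [5, 4, 4]

Each entry (A^⊗2)_ij equals the minimum over all length-2 walks i = v_0 → v_1 → … → v_2 = j of Σ_t A[v_t][v_{t+1}]. For example, for (i, j) = (0, 2) we minimise over 3 possible intermediate vertex sequences; the minimum is 4, attained along the walk 0 → 1 → 2.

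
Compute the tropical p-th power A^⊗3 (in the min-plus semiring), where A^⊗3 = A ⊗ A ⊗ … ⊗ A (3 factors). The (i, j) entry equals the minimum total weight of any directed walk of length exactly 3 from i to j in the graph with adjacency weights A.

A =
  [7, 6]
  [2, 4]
A^⊗3 =
  [12, 14]
  [10, 12]

Each entry (A^⊗3)_ij equals the minimum over all length-3 walks i = v_0 → v_1 → … → v_3 = j of Σ_t A[v_t][v_{t+1}]. For example, for (i, j) = (0, 1) we minimise over 4 possible intermediate vertex sequences; the minimum is 14, attained along the walk 0 → 1 → 0 → 1.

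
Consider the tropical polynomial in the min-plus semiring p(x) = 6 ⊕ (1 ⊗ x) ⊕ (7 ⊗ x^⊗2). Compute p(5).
p(5) = 6

A tropical monomial a ⊗ x^⊗i evaluates to a + i · x. Evaluating each term at x = 5:
  Term 0 contributes 6 + 0 · 5 = 6
  Term 1 contributes 1 + 1 · 5 = 6
  Term 2 contributes 7 + 2 · 5 = 17
p(5) = ⊕ of these = min[6, 6, 17] = 6.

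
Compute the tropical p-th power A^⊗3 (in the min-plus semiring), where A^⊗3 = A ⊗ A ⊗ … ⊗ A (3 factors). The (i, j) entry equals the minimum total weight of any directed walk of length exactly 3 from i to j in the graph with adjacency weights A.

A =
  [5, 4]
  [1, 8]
A^⊗3 =
  [10, 9]
  [6, 10]

Each entry (A^⊗3)_ij equals the minimum over all length-3 walks i = v_0 → v_1 → … → v_3 = j of Σ_t A[v_t][v_{t+1}]. For example, for (i, j) = (0, 1) we minimise over 4 possible intermediate vertex sequences; the minimum is 9, attained along the walk 0 → 1 → 0 → 1.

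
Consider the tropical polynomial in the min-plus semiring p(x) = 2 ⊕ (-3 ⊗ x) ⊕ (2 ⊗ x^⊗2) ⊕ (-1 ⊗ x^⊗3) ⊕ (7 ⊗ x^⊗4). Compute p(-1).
p(-1) = -4

A tropical monomial a ⊗ x^⊗i evaluates to a + i · x. Evaluating each term at x = -1:
  Term 0 contributes 2 + 0 · -1 = 2
  Term 1 contributes -3 + 1 · -1 = -4
  Term 2 contributes 2 + 2 · -1 = 0
  Term 3 contributes -1 + 3 · -1 = -4
  Term 4 contributes 7 + 4 · -1 = 3
p(-1) = ⊕ of these = min[2, -4, 0, -4, 3] = -4.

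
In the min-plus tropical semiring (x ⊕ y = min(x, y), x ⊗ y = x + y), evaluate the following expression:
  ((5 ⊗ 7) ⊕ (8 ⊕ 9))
((5 ⊗ 7) ⊕ (8 ⊕ 9)) = 8

Expand innermost to outermost. Recall ⊕ takes the minimum of its arguments and ⊗ takes their sum. Working out the expression ((5 ⊗ 7) ⊕ (8 ⊕ 9)) gives 8.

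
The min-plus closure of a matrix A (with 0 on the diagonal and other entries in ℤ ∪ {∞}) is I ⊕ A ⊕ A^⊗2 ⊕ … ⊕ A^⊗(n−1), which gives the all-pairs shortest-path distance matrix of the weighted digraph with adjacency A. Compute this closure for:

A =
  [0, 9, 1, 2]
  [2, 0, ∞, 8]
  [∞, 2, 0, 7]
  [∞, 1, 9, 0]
Closure =
  [0, 3, 1, 2]
  [2, 0, 3, 4]
  [4, 2, 0, 6]
  [3, 1, 4, 0]

This is the Floyd-Warshall all-pairs shortest-path computation. For each intermediate vertex k = 0, 1, …, 3, update dist[i][j] ← min(dist[i][j], dist[i][k] + dist[k][j]). The final matrix gives, for each (i, j), the minimum total weight of any directed path from i to j (possibly empty when i = j).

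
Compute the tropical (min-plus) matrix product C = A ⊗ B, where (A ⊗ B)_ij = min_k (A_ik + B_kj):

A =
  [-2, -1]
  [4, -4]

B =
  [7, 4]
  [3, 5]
A ⊗ B =
  [2, 2]
  [-1, 1]

Apply the min-plus product entry-by-entry:
  C[0][0] = min over k of (A[0][0] + B[0][0] = -2 + 7 = 5, A[0][1] + B[1][0] = -1 + 3 = 2) = 2 (attained at k = 1)
  C[0][1] = min over k of (A[0][0] + B[0][1] = -2 + 4 = 2, A[0][1] + B[1][1] = -1 + 5 = 4) = 2 (attained at k = 0)
  C[1][0] = min over k of (A[1][0] + B[0][0] = 4 + 7 = 11, A[1][1] + B[1][0] = -4 + 3 = -1) = -1 (attained at k = 1)
  C[1][1] = min over k of (A[1][0] + B[0][1] = 4 + 4 = 8, A[1][1] + B[1][1] = -4 + 5 = 1) = 1 (attained at k = 1)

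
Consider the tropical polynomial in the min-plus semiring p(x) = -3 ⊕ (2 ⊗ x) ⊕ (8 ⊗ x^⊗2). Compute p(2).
p(2) = -3

A tropical monomial a ⊗ x^⊗i evaluates to a + i · x. Evaluating each term at x = 2:
  Term 0 contributes -3 + 0 · 2 = -3
  Term 1 contributes 2 + 1 · 2 = 4
  Term 2 contributes 8 + 2 · 2 = 12
p(2) = ⊕ of these = min[-3, 4, 12] = -3.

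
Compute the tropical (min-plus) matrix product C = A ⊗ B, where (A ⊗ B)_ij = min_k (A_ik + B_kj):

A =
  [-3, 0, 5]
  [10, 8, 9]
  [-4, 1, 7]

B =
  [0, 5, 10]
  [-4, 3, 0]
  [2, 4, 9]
A ⊗ B =
  [-4, 2, 0]
  [4, 11, 8]
  [-4, 1, 1]

Apply the min-plus product entry-by-entry:
  C[0][0] = min over k of (A[0][0] + B[0][0] = -3 + 0 = -3, A[0][1] + B[1][0] = 0 + -4 = -4, A[0][2] + B[2][0] = 5 + 2 = 7) = -4 (attained at k = 1)
  C[0][1] = min over k of (A[0][0] + B[0][1] = -3 + 5 = 2, A[0][1] + B[1][1] = 0 + 3 = 3, A[0][2] + B[2][1] = 5 + 4 = 9) = 2 (attained at k = 0)
  C[0][2] = min over k of (A[0][0] + B[0][2] = -3 + 10 = 7, A[0][1] + B[1][2] = 0 + 0 = 0, A[0][2] + B[2][2] = 5 + 9 = 14) = 0 (attained at k = 1)
  C[1][0] = min over k of (A[1][0] + B[0][0] = 10 + 0 = 10, A[1][1] + B[1][0] = 8 + -4 = 4, A[1][2] + B[2][0] = 9 + 2 = 11) = 4 (attained at k = 1)
  C[1][1] = min over k of (A[1][0] + B[0][1] = 10 + 5 = 15, A[1][1] + B[1][1] = 8 + 3 = 11, A[1][2] + B[2][1] = 9 + 4 = 13) = 11 (attained at k = 1)
  C[1][2] = min over k of (A[1][0] + B[0][2] = 10 + 10 = 20, A[1][1] + B[1][2] = 8 + 0 = 8, A[1][2] + B[2][2] = 9 + 9 = 18) = 8 (attained at k = 1)
  C[2][0] = min over k of (A[2][0] + B[0][0] = -4 + 0 = -4, A[2][1] + B[1][0] = 1 + -4 = -3, A[2][2] + B[2][0] = 7 + 2 = 9) = -4 (attained at k = 0)
  C[2][1] = min over k of (A[2][0] + B[0][1] = -4 + 5 = 1, A[2][1] + B[1][1] = 1 + 3 = 4, A[2][2] + B[2][1] = 7 + 4 = 11) = 1 (attained at k = 0)
  C[2][2] = min over k of (A[2][0] + B[0][2] = -4 + 10 = 6, A[2][1] + B[1][2] = 1 + 0 = 1, A[2][2] + B[2][2] = 7 + 9 = 16) = 1 (attained at k = 1)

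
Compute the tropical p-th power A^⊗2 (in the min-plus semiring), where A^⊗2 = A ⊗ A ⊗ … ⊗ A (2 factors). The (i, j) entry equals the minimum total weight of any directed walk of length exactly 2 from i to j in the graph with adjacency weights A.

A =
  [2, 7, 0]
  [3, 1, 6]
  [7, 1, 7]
A^⊗2 =
  [4, 1, 2]
  [4, 2, 3]
  [4, 2, 7]

Each entry (A^⊗2)_ij equals the minimum over all length-2 walks i = v_0 → v_1 → … → v_2 = j of Σ_t A[v_t][v_{t+1}]. For example, for (i, j) = (0, 2) we minimise over 3 possible intermediate vertex sequences; the minimum is 2, attained along the walk 0 → 0 → 2.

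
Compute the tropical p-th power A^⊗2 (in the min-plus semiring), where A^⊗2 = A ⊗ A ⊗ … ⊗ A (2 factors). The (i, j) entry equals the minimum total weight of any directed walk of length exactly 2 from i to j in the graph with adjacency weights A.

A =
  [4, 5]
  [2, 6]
A^⊗2 =
  [7, 9]
  [6, 7]

Each entry (A^⊗2)_ij equals the minimum over all length-2 walks i = v_0 → v_1 → … → v_2 = j of Σ_t A[v_t][v_{t+1}]. For example, for (i, j) = (0, 1) we minimise over 2 possible intermediate vertex sequences; the minimum is 9, attained along the walk 0 → 0 → 1.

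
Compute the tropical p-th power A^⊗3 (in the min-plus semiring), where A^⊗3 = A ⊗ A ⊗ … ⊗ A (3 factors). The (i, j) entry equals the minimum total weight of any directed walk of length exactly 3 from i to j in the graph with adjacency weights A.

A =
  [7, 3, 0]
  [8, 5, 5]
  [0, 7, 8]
A^⊗3 =
  [7, 3, 0]
  [8, 8, 5]
  [0, 7, 7]

Each entry (A^⊗3)_ij equals the minimum over all length-3 walks i = v_0 → v_1 → … → v_3 = j of Σ_t A[v_t][v_{t+1}]. For example, for (i, j) = (0, 2) we minimise over 9 possible intermediate vertex sequences; the minimum is 0, attained along the walk 0 → 2 → 0 → 2.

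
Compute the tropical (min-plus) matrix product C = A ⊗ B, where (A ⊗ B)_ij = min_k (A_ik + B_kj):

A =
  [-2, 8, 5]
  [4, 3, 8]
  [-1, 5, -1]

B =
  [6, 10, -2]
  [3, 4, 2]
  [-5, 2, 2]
A ⊗ B =
  [0, 7, -4]
  [3, 7, 2]
  [-6, 1, -3]

Apply the min-plus product entry-by-entry:
  C[0][0] = min over k of (A[0][0] + B[0][0] = -2 + 6 = 4, A[0][1] + B[1][0] = 8 + 3 = 11, A[0][2] + B[2][0] = 5 + -5 = 0) = 0 (attained at k = 2)
  C[0][1] = min over k of (A[0][0] + B[0][1] = -2 + 10 = 8, A[0][1] + B[1][1] = 8 + 4 = 12, A[0][2] + B[2][1] = 5 + 2 = 7) = 7 (attained at k = 2)
  C[0][2] = min over k of (A[0][0] + B[0][2] = -2 + -2 = -4, A[0][1] + B[1][2] = 8 + 2 = 10, A[0][2] + B[2][2] = 5 + 2 = 7) = -4 (attained at k = 0)
  C[1][0] = min over k of (A[1][0] + B[0][0] = 4 + 6 = 10, A[1][1] + B[1][0] = 3 + 3 = 6, A[1][2] + B[2][0] = 8 + -5 = 3) = 3 (attained at k = 2)
  C[1][1] = min over k of (A[1][0] + B[0][1] = 4 + 10 = 14, A[1][1] + B[1][1] = 3 + 4 = 7, A[1][2] + B[2][1] = 8 + 2 = 10) = 7 (attained at k = 1)
  C[1][2] = min over k of (A[1][0] + B[0][2] = 4 + -2 = 2, A[1][1] + B[1][2] = 3 + 2 = 5, A[1][2] + B[2][2] = 8 + 2 = 10) = 2 (attained at k = 0)
  C[2][0] = min over k of (A[2][0] + B[0][0] = -1 + 6 = 5, A[2][1] + B[1][0] = 5 + 3 = 8, A[2][2] + B[2][0] = -1 + -5 = -6) = -6 (attained at k = 2)
  C[2][1] = min over k of (A[2][0] + B[0][1] = -1 + 10 = 9, A[2][1] + B[1][1] = 5 + 4 = 9, A[2][2] + B[2][1] = -1 + 2 = 1) = 1 (attained at k = 2)
  C[2][2] = min over k of (A[2][0] + B[0][2] = -1 + -2 = -3, A[2][1] + B[1][2] = 5 + 2 = 7, A[2][2] + B[2][2] = -1 + 2 = 1) = -3 (attained at k = 0)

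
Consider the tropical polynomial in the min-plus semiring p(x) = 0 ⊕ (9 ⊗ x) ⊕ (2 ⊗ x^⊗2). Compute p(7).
p(7) = 0

A tropical monomial a ⊗ x^⊗i evaluates to a + i · x. Evaluating each term at x = 7:
  Term 0 contributes 0 + 0 · 7 = 0
  Term 1 contributes 9 + 1 · 7 = 16
  Term 2 contributes 2 + 2 · 7 = 16
p(7) = ⊕ of these = min[0, 16, 16] = 0.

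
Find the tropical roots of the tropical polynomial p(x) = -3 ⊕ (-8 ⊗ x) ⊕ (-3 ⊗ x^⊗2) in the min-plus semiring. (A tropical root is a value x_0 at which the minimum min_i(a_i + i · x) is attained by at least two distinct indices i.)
Roots: {-5, 5}

Each tropical root is a break point of the lower envelope of the lines y = a_i + i · x (there are 3 lines, with slopes 0, 1, ..., 2). Only the lines that attain the minimum somewhere contribute to roots; other lines are dominated. Here the surviving (envelope) indices are i = 2, i = 1, i = 0.
Intersections between consecutive envelope lines give the roots: for adjacent envelope indices i < j the intersection is x = (a_i − a_j) / (j − i). Reading off the sorted break points: {-5, 5}.
Verification: at each break x_0, at least two indices attain the minimum of min_i(a_i + i · x_0).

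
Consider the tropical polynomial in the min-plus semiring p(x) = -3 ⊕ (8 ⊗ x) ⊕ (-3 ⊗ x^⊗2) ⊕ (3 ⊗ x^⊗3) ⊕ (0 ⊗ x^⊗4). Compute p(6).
p(6) = -3

A tropical monomial a ⊗ x^⊗i evaluates to a + i · x. Evaluating each term at x = 6:
  Term 0 contributes -3 + 0 · 6 = -3
  Term 1 contributes 8 + 1 · 6 = 14
  Term 2 contributes -3 + 2 · 6 = 9
  Term 3 contributes 3 + 3 · 6 = 21
  Term 4 contributes 0 + 4 · 6 = 24
p(6) = ⊕ of these = min[-3, 14, 9, 21, 24] = -3.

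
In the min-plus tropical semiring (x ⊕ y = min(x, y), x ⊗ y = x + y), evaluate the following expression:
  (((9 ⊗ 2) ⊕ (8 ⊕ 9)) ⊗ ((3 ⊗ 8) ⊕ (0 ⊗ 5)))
(((9 ⊗ 2) ⊕ (8 ⊕ 9)) ⊗ ((3 ⊗ 8) ⊕ (0 ⊗ 5))) = 13

Expand innermost to outermost. Recall ⊕ takes the minimum of its arguments and ⊗ takes their sum. Working out the expression (((9 ⊗ 2) ⊕ (8 ⊕ 9)) ⊗ ((3 ⊗ 8) ⊕ (0 ⊗ 5))) gives 13.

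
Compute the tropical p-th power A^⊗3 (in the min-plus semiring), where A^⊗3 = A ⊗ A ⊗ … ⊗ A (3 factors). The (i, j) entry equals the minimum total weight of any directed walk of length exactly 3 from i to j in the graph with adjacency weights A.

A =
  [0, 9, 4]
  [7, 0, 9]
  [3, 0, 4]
A^⊗3 =
  [0, 4, 4]
  [7, 0, 9]
  [3, 0, 7]

Each entry (A^⊗3)_ij equals the minimum over all length-3 walks i = v_0 → v_1 → … → v_3 = j of Σ_t A[v_t][v_{t+1}]. For example, for (i, j) = (0, 2) we minimise over 9 possible intermediate vertex sequences; the minimum is 4, attained along the walk 0 → 0 → 0 → 2.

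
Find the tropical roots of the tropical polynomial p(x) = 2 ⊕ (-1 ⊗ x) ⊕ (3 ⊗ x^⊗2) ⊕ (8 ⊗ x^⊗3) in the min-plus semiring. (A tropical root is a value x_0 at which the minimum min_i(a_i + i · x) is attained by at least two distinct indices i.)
Roots: {-5, -4, 3}

Each tropical root is a break point of the lower envelope of the lines y = a_i + i · x (there are 4 lines, with slopes 0, 1, ..., 3). Only the lines that attain the minimum somewhere contribute to roots; other lines are dominated. Here the surviving (envelope) indices are i = 3, i = 2, i = 1, i = 0.
Intersections between consecutive envelope lines give the roots: for adjacent envelope indices i < j the intersection is x = (a_i − a_j) / (j − i). Reading off the sorted break points: {-5, -4, 3}.
Verification: at each break x_0, at least two indices attain the minimum of min_i(a_i + i · x_0).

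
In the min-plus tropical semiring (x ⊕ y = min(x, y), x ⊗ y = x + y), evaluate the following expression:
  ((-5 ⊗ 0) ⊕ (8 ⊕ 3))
((-5 ⊗ 0) ⊕ (8 ⊕ 3)) = -5

Expand innermost to outermost. Recall ⊕ takes the minimum of its arguments and ⊗ takes their sum. Working out the expression ((-5 ⊗ 0) ⊕ (8 ⊕ 3)) gives -5.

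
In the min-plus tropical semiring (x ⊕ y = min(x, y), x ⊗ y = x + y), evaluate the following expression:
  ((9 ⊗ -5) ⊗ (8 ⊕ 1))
((9 ⊗ -5) ⊗ (8 ⊕ 1)) = 5

Expand innermost to outermost. Recall ⊕ takes the minimum of its arguments and ⊗ takes their sum. Working out the expression ((9 ⊗ -5) ⊗ (8 ⊕ 1)) gives 5.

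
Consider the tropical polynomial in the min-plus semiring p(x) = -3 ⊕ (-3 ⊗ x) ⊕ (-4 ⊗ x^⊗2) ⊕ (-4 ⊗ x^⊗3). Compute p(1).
p(1) = -3

A tropical monomial a ⊗ x^⊗i evaluates to a + i · x. Evaluating each term at x = 1:
  Term 0 contributes -3 + 0 · 1 = -3
  Term 1 contributes -3 + 1 · 1 = -2
  Term 2 contributes -4 + 2 · 1 = -2
  Term 3 contributes -4 + 3 · 1 = -1
p(1) = ⊕ of these = min[-3, -2, -2, -1] = -3.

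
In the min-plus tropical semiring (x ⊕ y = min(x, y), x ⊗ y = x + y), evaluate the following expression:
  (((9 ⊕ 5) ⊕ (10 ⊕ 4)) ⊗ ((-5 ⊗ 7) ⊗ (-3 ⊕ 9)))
(((9 ⊕ 5) ⊕ (10 ⊕ 4)) ⊗ ((-5 ⊗ 7) ⊗ (-3 ⊕ 9))) = 3

Expand innermost to outermost. Recall ⊕ takes the minimum of its arguments and ⊗ takes their sum. Working out the expression (((9 ⊕ 5) ⊕ (10 ⊕ 4)) ⊗ ((-5 ⊗ 7) ⊗ (-3 ⊕ 9))) gives 3.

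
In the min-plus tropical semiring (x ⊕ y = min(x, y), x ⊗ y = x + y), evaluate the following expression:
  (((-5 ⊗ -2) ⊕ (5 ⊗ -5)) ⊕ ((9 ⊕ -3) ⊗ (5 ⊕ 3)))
(((-5 ⊗ -2) ⊕ (5 ⊗ -5)) ⊕ ((9 ⊕ -3) ⊗ (5 ⊕ 3))) = -7

Expand innermost to outermost. Recall ⊕ takes the minimum of its arguments and ⊗ takes their sum. Working out the expression (((-5 ⊗ -2) ⊕ (5 ⊗ -5)) ⊕ ((9 ⊕ -3) ⊗ (5 ⊕ 3))) gives -7.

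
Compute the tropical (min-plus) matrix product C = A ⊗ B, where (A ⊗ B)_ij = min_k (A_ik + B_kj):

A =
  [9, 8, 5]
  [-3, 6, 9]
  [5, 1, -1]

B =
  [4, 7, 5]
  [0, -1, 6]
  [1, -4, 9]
A ⊗ B =
  [6, 1, 14]
  [1, 4, 2]
  [0, -5, 7]

Apply the min-plus product entry-by-entry:
  C[0][0] = min over k of (A[0][0] + B[0][0] = 9 + 4 = 13, A[0][1] + B[1][0] = 8 + 0 = 8, A[0][2] + B[2][0] = 5 + 1 = 6) = 6 (attained at k = 2)
  C[0][1] = min over k of (A[0][0] + B[0][1] = 9 + 7 = 16, A[0][1] + B[1][1] = 8 + -1 = 7, A[0][2] + B[2][1] = 5 + -4 = 1) = 1 (attained at k = 2)
  C[0][2] = min over k of (A[0][0] + B[0][2] = 9 + 5 = 14, A[0][1] + B[1][2] = 8 + 6 = 14, A[0][2] + B[2][2] = 5 + 9 = 14) = 14 (attained at k = 0)
  C[1][0] = min over k of (A[1][0] + B[0][0] = -3 + 4 = 1, A[1][1] + B[1][0] = 6 + 0 = 6, A[1][2] + B[2][0] = 9 + 1 = 10) = 1 (attained at k = 0)
  C[1][1] = min over k of (A[1][0] + B[0][1] = -3 + 7 = 4, A[1][1] + B[1][1] = 6 + -1 = 5, A[1][2] + B[2][1] = 9 + -4 = 5) = 4 (attained at k = 0)
  C[1][2] = min over k of (A[1][0] + B[0][2] = -3 + 5 = 2, A[1][1] + B[1][2] = 6 + 6 = 12, A[1][2] + B[2][2] = 9 + 9 = 18) = 2 (attained at k = 0)
  C[2][0] = min over k of (A[2][0] + B[0][0] = 5 + 4 = 9, A[2][1] + B[1][0] = 1 + 0 = 1, A[2][2] + B[2][0] = -1 + 1 = 0) = 0 (attained at k = 2)
  C[2][1] = min over k of (A[2][0] + B[0][1] = 5 + 7 = 12, A[2][1] + B[1][1] = 1 + -1 = 0, A[2][2] + B[2][1] = -1 + -4 = -5) = -5 (attained at k = 2)
  C[2][2] = min over k of (A[2][0] + B[0][2] = 5 + 5 = 10, A[2][1] + B[1][2] = 1 + 6 = 7, A[2][2] + B[2][2] = -1 + 9 = 8) = 7 (attained at k = 1)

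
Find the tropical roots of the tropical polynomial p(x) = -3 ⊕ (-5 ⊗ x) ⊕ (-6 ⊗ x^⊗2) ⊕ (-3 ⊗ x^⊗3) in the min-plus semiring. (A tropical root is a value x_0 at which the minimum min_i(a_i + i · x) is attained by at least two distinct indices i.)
Roots: {-3, 1, 2}

Each tropical root is a break point of the lower envelope of the lines y = a_i + i · x (there are 4 lines, with slopes 0, 1, ..., 3). Only the lines that attain the minimum somewhere contribute to roots; other lines are dominated. Here the surviving (envelope) indices are i = 3, i = 2, i = 1, i = 0.
Intersections between consecutive envelope lines give the roots: for adjacent envelope indices i < j the intersection is x = (a_i − a_j) / (j − i). Reading off the sorted break points: {-3, 1, 2}.
Verification: at each break x_0, at least two indices attain the minimum of min_i(a_i + i · x_0).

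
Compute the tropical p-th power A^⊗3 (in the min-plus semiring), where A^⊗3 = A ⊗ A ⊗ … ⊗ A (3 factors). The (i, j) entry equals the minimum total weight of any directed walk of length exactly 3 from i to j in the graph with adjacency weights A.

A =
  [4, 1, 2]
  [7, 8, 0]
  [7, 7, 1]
A^⊗3 =
  [8, 8, 2]
  [8, 8, 2]
  [9, 9, 3]

Each entry (A^⊗3)_ij equals the minimum over all length-3 walks i = v_0 → v_1 → … → v_3 = j of Σ_t A[v_t][v_{t+1}]. For example, for (i, j) = (0, 2) we minimise over 9 possible intermediate vertex sequences; the minimum is 2, attained along the walk 0 → 1 → 2 → 2.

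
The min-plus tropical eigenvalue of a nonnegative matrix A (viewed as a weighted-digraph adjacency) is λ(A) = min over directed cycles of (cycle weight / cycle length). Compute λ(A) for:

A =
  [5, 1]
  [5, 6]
λ(A) = 3

Enumerate directed cycles and compute their means (weight / length). Sample:
  cycle 0 → 0: weight = 5, length = 1, mean = 5/1 ≈ 5.000
  cycle 1 → 1: weight = 6, length = 1, mean = 6/1 ≈ 6.000
  cycle 0 → 1 → 0: weight = 6, length = 2, mean = 6/2 ≈ 3.000
  cycle 1 → 0 → 1: weight = 6, length = 2, mean = 6/2 ≈ 3.000
Minimum mean = 3.000, attained e.g. along the cycle 0 → 1 → 0 with weight 6 and length 2. So λ(A) = 6/2 = 3.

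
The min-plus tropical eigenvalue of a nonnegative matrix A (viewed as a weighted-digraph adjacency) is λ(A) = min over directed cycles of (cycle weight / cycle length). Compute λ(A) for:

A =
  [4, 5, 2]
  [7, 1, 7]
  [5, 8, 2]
λ(A) = 1

Enumerate directed cycles and compute their means (weight / length). Sample:
  cycle 0 → 0: weight = 4, length = 1, mean = 4/1 ≈ 4.000
  cycle 1 → 1: weight = 1, length = 1, mean = 1/1 ≈ 1.000
  cycle 2 → 2: weight = 2, length = 1, mean = 2/1 ≈ 2.000
  cycle 0 → 1 → 0: weight = 12, length = 2, mean = 12/2 ≈ 6.000
  cycle 0 → 2 → 0: weight = 7, length = 2, mean = 7/2 ≈ 3.500
  cycle 1 → 0 → 1: weight = 12, length = 2, mean = 12/2 ≈ 6.000
Minimum mean = 1.000, attained e.g. along the cycle 1 → 1 with weight 1 and length 1. So λ(A) = 1/1 = 1.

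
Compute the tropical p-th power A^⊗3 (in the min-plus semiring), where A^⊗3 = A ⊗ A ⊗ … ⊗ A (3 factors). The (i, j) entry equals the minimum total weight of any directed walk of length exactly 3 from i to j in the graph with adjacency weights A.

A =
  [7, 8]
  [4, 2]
A^⊗3 =
  [14, 12]
  [8, 6]

Each entry (A^⊗3)_ij equals the minimum over all length-3 walks i = v_0 → v_1 → … → v_3 = j of Σ_t A[v_t][v_{t+1}]. For example, for (i, j) = (0, 1) we minimise over 4 possible intermediate vertex sequences; the minimum is 12, attained along the walk 0 → 1 → 1 → 1.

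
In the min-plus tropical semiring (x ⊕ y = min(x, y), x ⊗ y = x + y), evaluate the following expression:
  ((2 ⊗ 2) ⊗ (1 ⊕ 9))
((2 ⊗ 2) ⊗ (1 ⊕ 9)) = 5

Expand innermost to outermost. Recall ⊕ takes the minimum of its arguments and ⊗ takes their sum. Working out the expression ((2 ⊗ 2) ⊗ (1 ⊕ 9)) gives 5.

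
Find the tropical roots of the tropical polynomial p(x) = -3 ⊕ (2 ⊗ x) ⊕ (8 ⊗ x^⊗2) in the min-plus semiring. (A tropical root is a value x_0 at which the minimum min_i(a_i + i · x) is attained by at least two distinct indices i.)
Roots: {-6, -5}

Each tropical root is a break point of the lower envelope of the lines y = a_i + i · x (there are 3 lines, with slopes 0, 1, ..., 2). Only the lines that attain the minimum somewhere contribute to roots; other lines are dominated. Here the surviving (envelope) indices are i = 2, i = 1, i = 0.
Intersections between consecutive envelope lines give the roots: for adjacent envelope indices i < j the intersection is x = (a_i − a_j) / (j − i). Reading off the sorted break points: {-6, -5}.
Verification: at each break x_0, at least two indices attain the minimum of min_i(a_i + i · x_0).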